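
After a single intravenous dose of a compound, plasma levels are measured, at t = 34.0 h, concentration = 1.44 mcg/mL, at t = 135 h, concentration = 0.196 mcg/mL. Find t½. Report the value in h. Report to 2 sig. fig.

35 h

k = ln(C₁/C₂) / (t₂ − t₁) = ln(1.44/0.196) / (135 − 34.0)
  = 1.994 / 101.0 = 0.01974 h⁻¹
t½ = ln2 / k = 0.693147 / 0.01974 = 35.11 h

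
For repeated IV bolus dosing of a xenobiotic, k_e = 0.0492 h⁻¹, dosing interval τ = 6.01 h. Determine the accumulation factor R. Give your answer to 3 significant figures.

3.91

e^(−kτ) = e^(−0.04920 × 6.01) = 0.7440
Accumulation ratio R = 1 / (1 − e^(−kτ)) = 1 / (1 − 0.7440) = 3.906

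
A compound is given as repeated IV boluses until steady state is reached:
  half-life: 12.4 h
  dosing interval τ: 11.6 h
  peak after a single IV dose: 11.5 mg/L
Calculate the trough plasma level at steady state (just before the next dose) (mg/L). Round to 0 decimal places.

k = ln2 / t½ = 0.693147 / 12.4 = 0.05590 h⁻¹
e^(−kτ) = e^(−0.05590 × 11.6) = 0.5229
Accumulation ratio R = 1 / (1 − e^(−kτ)) = 1 / (1 − 0.5229) = 2.096
Steady-state trough = C₀ × R × e^(−kτ) = 11.5 × 2.096 × 0.5229 = 12.60 mg/L

13 mg/L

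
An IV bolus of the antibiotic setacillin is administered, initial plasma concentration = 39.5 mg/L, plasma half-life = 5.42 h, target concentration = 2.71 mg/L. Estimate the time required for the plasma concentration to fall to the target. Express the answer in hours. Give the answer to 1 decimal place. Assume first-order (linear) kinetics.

k = ln2 / t½ = 0.693147 / 5.42 = 0.1279 h⁻¹
t = ln(C₀ / C) / k = ln(39.50 / 2.71) / 0.1279
  = ln(14.58) / 0.1279 = 2.680 / 0.1279 = 20.95 h

21.0 h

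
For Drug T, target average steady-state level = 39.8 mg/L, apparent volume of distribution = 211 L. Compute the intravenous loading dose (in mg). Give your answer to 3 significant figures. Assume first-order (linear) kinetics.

LD = Css × Vd = 39.8 × 211 = 8398 mg

8400 mg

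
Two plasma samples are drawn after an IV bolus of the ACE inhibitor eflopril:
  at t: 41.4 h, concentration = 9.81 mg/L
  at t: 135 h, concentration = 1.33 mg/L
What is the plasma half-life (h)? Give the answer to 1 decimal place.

32.5 h

k = ln(C₁/C₂) / (t₂ − t₁) = ln(9.81/1.33) / (135 − 41.4)
  = 1.998 / 93.60 = 0.02135 h⁻¹
t½ = ln2 / k = 0.693147 / 0.02135 = 32.47 h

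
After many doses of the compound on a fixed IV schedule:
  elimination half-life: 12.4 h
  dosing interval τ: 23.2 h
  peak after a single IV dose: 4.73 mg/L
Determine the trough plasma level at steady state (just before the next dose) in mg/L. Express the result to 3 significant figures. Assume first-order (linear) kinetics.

1.78 mg/L

k = ln2 / t½ = 0.693147 / 12.4 = 0.05590 h⁻¹
e^(−kτ) = e^(−0.05590 × 23.2) = 0.2734
Accumulation ratio R = 1 / (1 − e^(−kτ)) = 1 / (1 − 0.2734) = 1.376
Steady-state trough = C₀ × R × e^(−kτ) = 4.73 × 1.376 × 0.2734 = 1.779 mg/L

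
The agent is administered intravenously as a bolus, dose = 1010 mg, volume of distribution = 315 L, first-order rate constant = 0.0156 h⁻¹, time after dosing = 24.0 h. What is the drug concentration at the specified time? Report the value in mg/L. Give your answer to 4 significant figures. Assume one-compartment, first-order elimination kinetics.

C₀ = Dose / Vd = 1010 / 315 = 3.206 mg/L
C = C₀ · e^(−k·t) = 3.206 × e^(−0.01560 × 24.0)
  = 3.206 × 0.6877 = 2.205 mg/L

2.205 mg/L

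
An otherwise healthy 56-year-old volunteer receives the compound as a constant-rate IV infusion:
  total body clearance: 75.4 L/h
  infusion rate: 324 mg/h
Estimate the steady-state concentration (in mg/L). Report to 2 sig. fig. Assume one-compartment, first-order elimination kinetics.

At steady state Css = R₀ / CL = 324 / 75.40 = 4.297 mg/L

4.3 mg/L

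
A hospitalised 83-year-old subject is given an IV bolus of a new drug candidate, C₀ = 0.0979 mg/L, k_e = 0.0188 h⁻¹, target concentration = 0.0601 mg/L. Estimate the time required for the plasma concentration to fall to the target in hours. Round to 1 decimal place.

26.0 h

t = ln(C₀ / C) / k = ln(0.09790 / 0.0601) / 0.01880
  = ln(1.629) / 0.01880 = 0.4880 / 0.01880 = 25.96 h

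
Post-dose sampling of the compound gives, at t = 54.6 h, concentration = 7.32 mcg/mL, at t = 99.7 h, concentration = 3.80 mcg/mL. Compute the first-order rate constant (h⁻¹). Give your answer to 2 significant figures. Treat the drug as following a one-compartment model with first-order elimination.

0.015 h⁻¹

k = ln(C₁/C₂) / (t₂ − t₁) = ln(7.32/3.80) / (99.7 − 54.6)
  = 0.6556 / 45.10 = 0.01454 h⁻¹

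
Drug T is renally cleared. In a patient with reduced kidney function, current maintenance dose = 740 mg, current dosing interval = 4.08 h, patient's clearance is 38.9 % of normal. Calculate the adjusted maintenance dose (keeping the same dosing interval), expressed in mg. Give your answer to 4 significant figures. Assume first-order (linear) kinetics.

287.9 mg

To keep the same average steady-state level, dosing rate must scale with clearance.
CL ratio = 38.9 / 100 = 0.3890
New dose (same interval) = 740 × 0.3890 = 287.9 mg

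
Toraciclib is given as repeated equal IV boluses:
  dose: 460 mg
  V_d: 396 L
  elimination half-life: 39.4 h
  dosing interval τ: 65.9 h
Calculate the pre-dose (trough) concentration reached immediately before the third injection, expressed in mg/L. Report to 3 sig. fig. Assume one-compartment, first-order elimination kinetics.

0.479 mg/L

C₀ per dose = Dose / Vd = 460 / 396 = 1.162 mg/L
k = ln2 / t½ = 0.693147 / 39.4 = 0.01759 h⁻¹
Fraction remaining after one interval: r = e^(−kτ) = e^(−0.01759 × 65.9) = 0.3137
Before dose 3, 2 doses have been given (aged 1τ, 2τ).
C_trough = C₀ × (r + r²) = 1.162 × (0.3137 + 0.09841) = 0.4789 mg/L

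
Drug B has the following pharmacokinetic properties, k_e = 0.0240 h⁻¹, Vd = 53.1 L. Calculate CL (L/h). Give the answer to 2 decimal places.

1.27 L/h

CL = k × Vd = 0.0240 × 53.1 = 1.274 L/h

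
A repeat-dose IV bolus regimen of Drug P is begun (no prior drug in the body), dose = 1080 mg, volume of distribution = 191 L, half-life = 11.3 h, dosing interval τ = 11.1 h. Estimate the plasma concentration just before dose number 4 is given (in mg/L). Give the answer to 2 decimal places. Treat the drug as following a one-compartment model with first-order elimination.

C₀ per dose = Dose / Vd = 1080 / 191 = 5.654 mg/L
k = ln2 / t½ = 0.693147 / 11.3 = 0.06134 h⁻¹
Fraction remaining after one interval: r = e^(−kτ) = e^(−0.06134 × 11.1) = 0.5062
Before dose 4, 3 doses have been given (aged 1τ, 2τ, 3τ).
C_trough = C₀ × (r + r² + … + r^3) = C₀ × r(1−r^3)/(1−r)
        = 5.654 × 0.5062 × (1 − 0.1297) / (1 − 0.5062) = 5.044 mg/L

5.04 mg/L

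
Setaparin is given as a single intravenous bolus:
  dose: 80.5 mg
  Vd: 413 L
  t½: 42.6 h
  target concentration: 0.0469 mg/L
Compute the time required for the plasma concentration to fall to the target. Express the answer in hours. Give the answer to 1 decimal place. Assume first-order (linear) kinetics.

C₀ = Dose / Vd = 80.50 / 413 = 0.1949 mg/L
k = ln2 / t½ = 0.693147 / 42.6 = 0.01627 h⁻¹
t = ln(C₀ / C) / k = ln(0.1949 / 0.0469) / 0.01627
  = ln(4.156) / 0.01627 = 1.425 / 0.01627 = 87.58 h

87.6 h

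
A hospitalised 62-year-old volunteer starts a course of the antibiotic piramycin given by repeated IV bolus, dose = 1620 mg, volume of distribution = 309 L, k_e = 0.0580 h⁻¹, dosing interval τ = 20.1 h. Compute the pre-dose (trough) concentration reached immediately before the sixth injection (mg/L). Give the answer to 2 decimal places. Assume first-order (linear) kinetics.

2.37 mg/L

C₀ per dose = Dose / Vd = 1620 / 309 = 5.243 mg/L
Fraction remaining after one interval: r = e^(−kτ) = e^(−0.05800 × 20.1) = 0.3117
Before dose 6, 5 doses have been given (aged 1τ, 2τ, 3τ, 4τ, 5τ).
C_trough = C₀ × (r + r² + … + r^5) = C₀ × r(1−r^5)/(1−r)
        = 5.243 × 0.3117 × (1 − 0.002942) / (1 − 0.3117) = 2.367 mg/L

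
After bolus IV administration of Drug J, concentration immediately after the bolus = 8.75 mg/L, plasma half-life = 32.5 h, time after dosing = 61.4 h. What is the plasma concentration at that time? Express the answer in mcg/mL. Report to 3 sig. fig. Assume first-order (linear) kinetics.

k = ln2 / t½ = 0.693147 / 32.5 = 0.02133 h⁻¹
C = C₀ · e^(−k·t) = 8.750 × e^(−0.02133 × 61.4)
  = 8.750 × 0.2699 = 2.362 mg/L
(2.362 mg/L = 2.362 mcg/mL)

2.36 mcg/mL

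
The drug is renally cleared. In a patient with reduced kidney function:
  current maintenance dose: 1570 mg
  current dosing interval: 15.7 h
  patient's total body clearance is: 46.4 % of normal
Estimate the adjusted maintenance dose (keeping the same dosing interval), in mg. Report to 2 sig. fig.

730 mg

To keep the same average steady-state level, dosing rate must scale with clearance.
CL ratio = 46.4 / 100 = 0.4640
New dose (same interval) = 1570 × 0.4640 = 728.5 mg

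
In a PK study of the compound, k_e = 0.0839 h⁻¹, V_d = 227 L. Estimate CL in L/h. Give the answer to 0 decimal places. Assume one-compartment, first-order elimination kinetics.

19 L/h

CL = k × Vd = 0.0839 × 227 = 19.05 L/h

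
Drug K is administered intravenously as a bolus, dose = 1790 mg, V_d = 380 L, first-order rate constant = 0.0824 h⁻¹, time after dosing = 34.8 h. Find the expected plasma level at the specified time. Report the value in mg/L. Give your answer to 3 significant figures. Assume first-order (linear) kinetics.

0.268 mg/L

C₀ = Dose / Vd = 1790 / 380 = 4.711 mg/L
C = C₀ · e^(−k·t) = 4.711 × e^(−0.08240 × 34.8)
  = 4.711 × 0.05684 = 0.2678 mg/L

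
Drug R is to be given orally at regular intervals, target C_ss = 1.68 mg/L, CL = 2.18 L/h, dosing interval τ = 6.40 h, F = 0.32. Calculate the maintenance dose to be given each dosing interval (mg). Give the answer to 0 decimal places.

At steady state, F × (Dose/τ) = Css × CL.
Dose = Css × CL × τ / F = 1.68 × 2.180 × 6.40 / 0.32 = 73.25 mg

73 mg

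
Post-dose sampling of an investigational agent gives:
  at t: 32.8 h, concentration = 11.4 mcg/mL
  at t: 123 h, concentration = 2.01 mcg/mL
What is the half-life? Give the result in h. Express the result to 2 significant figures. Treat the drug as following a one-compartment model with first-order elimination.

k = ln(C₁/C₂) / (t₂ − t₁) = ln(11.4/2.01) / (123 − 32.8)
  = 1.735 / 90.20 = 0.01924 h⁻¹
t½ = ln2 / k = 0.693147 / 0.01924 = 36.03 h

36 h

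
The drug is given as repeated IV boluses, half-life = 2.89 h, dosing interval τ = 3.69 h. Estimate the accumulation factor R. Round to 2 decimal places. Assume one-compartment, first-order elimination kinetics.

1.70

k = ln2 / t½ = 0.693147 / 2.89 = 0.2398 h⁻¹
e^(−kτ) = e^(−0.2398 × 3.69) = 0.4128
Accumulation ratio R = 1 / (1 − e^(−kτ)) = 1 / (1 − 0.4128) = 1.703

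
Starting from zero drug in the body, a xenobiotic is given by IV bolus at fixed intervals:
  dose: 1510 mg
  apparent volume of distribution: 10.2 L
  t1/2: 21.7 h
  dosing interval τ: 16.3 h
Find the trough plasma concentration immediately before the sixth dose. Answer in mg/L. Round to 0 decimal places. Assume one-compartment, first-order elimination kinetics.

C₀ per dose = Dose / Vd = 1510 / 10.2 = 148.0 mg/L
k = ln2 / t½ = 0.693147 / 21.7 = 0.03194 h⁻¹
Fraction remaining after one interval: r = e^(−kτ) = e^(−0.03194 × 16.3) = 0.5942
Before dose 6, 5 doses have been given (aged 1τ, 2τ, 3τ, 4τ, 5τ).
C_trough = C₀ × (r + r² + … + r^5) = C₀ × r(1−r^5)/(1−r)
        = 148.0 × 0.5942 × (1 − 0.07407) / (1 − 0.5942) = 200.7 mg/L

201 mg/L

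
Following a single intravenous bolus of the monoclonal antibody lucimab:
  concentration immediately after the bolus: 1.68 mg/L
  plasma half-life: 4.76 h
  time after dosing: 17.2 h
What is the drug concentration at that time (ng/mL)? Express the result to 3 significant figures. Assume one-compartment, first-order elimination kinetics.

137 ng/mL

k = ln2 / t½ = 0.693147 / 4.76 = 0.1456 h⁻¹
C = C₀ · e^(−k·t) = 1.680 × e^(−0.1456 × 17.2)
  = 1.680 × 0.08173 = 0.1373 mg/L
Convert: 0.1373 mg/L × 1000 = 137.3 ng/mL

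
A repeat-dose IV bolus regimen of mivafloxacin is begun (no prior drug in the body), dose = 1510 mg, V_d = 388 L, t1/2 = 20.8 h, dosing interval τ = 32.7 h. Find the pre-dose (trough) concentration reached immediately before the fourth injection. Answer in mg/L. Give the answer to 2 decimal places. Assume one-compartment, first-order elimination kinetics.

1.90 mg/L

C₀ per dose = Dose / Vd = 1510 / 388 = 3.892 mg/L
k = ln2 / t½ = 0.693147 / 20.8 = 0.03332 h⁻¹
Fraction remaining after one interval: r = e^(−kτ) = e^(−0.03332 × 32.7) = 0.3364
Before dose 4, 3 doses have been given (aged 1τ, 2τ, 3τ).
C_trough = C₀ × (r + r² + … + r^3) = C₀ × r(1−r^3)/(1−r)
        = 3.892 × 0.3364 × (1 − 0.03807) / (1 − 0.3364) = 1.898 mg/L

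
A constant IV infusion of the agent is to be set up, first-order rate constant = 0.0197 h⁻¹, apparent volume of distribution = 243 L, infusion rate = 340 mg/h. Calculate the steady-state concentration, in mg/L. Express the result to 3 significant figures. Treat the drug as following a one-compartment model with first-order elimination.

CL = k × Vd = 0.01970 × 243 = 4.787 L/h
At steady state Css = R₀ / CL = 340 / 4.787 = 71.03 mg/L

71.0 mg/L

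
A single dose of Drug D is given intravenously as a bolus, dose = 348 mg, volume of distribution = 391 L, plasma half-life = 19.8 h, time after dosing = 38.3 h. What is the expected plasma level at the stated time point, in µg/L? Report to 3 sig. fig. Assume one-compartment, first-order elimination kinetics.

233 µg/L

C₀ = Dose / Vd = 348.0 / 391 = 0.8900 mg/L
k = ln2 / t½ = 0.693147 / 19.8 = 0.03501 h⁻¹
C = C₀ · e^(−k·t) = 0.8900 × e^(−0.03501 × 38.3)
  = 0.8900 × 0.2616 = 0.2328 mg/L
Convert: 0.2328 mg/L × 1000 = 232.8 µg/L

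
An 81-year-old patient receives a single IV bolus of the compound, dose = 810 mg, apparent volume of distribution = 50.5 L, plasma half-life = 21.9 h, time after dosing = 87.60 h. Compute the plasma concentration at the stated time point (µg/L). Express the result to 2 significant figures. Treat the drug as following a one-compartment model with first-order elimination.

C₀ = Dose / Vd = 810.0 / 50.5 = 16.04 mg/L
k = ln2 / t½ = 0.693147 / 21.9 = 0.03165 h⁻¹
t / t½ = 87.60 / 21.9 = 4 half-lives
C = C₀ × (1/2)^4 = 16.04 × 0.06250 = 1.003 mg/L
Convert: 1.003 mg/L × 1000 = 1003 µg/L

1000 µg/L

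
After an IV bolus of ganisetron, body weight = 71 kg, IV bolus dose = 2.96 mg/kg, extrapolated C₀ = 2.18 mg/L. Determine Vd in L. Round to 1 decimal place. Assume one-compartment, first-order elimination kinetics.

Dose = 2.96 × 71 = 210.2 mg
Vd = Dose / C₀ = 210.2 / 2.18 = 96.42 L

96.4 L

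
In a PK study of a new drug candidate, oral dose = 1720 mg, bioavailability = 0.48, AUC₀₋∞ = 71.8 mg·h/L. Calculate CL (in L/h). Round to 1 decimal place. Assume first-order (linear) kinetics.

11.5 L/h

CL = F·Dose / AUC = 0.48 × 1720 / 71.8 = 11.50 L/h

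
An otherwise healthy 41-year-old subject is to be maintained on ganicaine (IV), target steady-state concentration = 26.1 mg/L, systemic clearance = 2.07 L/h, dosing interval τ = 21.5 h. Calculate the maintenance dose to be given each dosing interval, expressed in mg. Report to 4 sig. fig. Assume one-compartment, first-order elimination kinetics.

1162 mg

At steady state, Dose/τ = Css × CL.
Dose = Css × CL × τ = 26.1 × 2.070 × 21.5 = 1162 mg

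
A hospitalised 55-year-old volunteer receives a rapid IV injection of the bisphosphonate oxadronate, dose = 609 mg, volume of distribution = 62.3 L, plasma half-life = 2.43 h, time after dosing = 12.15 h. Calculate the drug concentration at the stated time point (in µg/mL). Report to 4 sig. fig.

0.3055 µg/mL

C₀ = Dose / Vd = 609.0 / 62.3 = 9.775 mg/L
k = ln2 / t½ = 0.693147 / 2.43 = 0.2852 h⁻¹
t / t½ = 12.15 / 2.43 = 5 half-lives
C = C₀ × (1/2)^5 = 9.775 × 0.03125 = 0.3055 mg/L
(0.3055 mg/L = 0.3055 µg/mL)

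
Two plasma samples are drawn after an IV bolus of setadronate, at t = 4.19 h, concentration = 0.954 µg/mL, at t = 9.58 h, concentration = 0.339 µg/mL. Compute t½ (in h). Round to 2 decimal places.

k = ln(C₁/C₂) / (t₂ − t₁) = ln(0.954/0.339) / (9.58 − 4.19)
  = 1.035 / 5.390 = 0.1920 h⁻¹
t½ = ln2 / k = 0.693147 / 0.1920 = 3.610 h

3.61 h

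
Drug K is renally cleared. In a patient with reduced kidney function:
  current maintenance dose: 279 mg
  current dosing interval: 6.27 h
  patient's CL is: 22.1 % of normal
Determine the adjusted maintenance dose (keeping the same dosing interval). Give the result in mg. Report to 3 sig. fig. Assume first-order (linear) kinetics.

To keep the same average steady-state level, dosing rate must scale with clearance.
CL ratio = 22.1 / 100 = 0.2210
New dose (same interval) = 279 × 0.2210 = 61.66 mg

61.7 mg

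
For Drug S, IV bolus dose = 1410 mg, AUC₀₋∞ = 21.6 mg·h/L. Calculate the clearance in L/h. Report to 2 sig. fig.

CL = Dose / AUC = 1410 / 21.6 = 65.28 L/h

65 L/h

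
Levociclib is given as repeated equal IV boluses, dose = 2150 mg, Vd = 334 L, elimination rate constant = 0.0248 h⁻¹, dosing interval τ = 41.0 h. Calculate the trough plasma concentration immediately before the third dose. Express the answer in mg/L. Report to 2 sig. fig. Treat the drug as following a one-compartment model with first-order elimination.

C₀ per dose = Dose / Vd = 2150 / 334 = 6.437 mg/L
Fraction remaining after one interval: r = e^(−kτ) = e^(−0.02480 × 41.0) = 0.3618
Before dose 3, 2 doses have been given (aged 1τ, 2τ).
C_trough = C₀ × (r + r²) = 6.437 × (0.3618 + 0.1309) = 3.172 mg/L

3.2 mg/L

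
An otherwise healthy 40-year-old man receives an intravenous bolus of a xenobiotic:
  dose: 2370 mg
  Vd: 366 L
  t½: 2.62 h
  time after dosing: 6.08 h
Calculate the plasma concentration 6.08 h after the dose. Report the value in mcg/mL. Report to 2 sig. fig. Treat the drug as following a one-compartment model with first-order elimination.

C₀ = Dose / Vd = 2370 / 366 = 6.475 mg/L
k = ln2 / t½ = 0.693147 / 2.62 = 0.2646 h⁻¹
C = C₀ · e^(−k·t) = 6.475 × e^(−0.2646 × 6.08)
  = 6.475 × 0.2001 = 1.296 mg/L
(1.296 mg/L = 1.296 mcg/mL)

1.3 mcg/mL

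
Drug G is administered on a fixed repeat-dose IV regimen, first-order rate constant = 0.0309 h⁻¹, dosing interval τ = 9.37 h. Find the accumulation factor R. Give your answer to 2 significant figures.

4.0

e^(−kτ) = e^(−0.03090 × 9.37) = 0.7486
Accumulation ratio R = 1 / (1 − e^(−kτ)) = 1 / (1 − 0.7486) = 3.978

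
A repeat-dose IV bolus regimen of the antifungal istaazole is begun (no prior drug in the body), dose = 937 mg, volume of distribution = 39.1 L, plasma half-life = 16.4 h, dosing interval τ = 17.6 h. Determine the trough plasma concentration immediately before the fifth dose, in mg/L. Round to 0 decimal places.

21 mg/L

C₀ per dose = Dose / Vd = 937 / 39.1 = 23.96 mg/L
k = ln2 / t½ = 0.693147 / 16.4 = 0.04227 h⁻¹
Fraction remaining after one interval: r = e^(−kτ) = e^(−0.04227 × 17.6) = 0.4752
Before dose 5, 4 doses have been given (aged 1τ, 2τ, 3τ, 4τ).
C_trough = C₀ × (r + r² + … + r^4) = C₀ × r(1−r^4)/(1−r)
        = 23.96 × 0.4752 × (1 − 0.05099) / (1 − 0.4752) = 20.59 mg/L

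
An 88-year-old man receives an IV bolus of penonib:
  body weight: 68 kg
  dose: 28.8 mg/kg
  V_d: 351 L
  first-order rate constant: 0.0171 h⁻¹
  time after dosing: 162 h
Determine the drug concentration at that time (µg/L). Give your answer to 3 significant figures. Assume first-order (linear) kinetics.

Total dose = 28.8 × 68 = 1958 mg
C₀ = Dose / Vd = 1958 / 351 = 5.578 mg/L
C = C₀ · e^(−k·t) = 5.578 × e^(−0.01710 × 162)
  = 5.578 × 0.06265 = 0.3495 mg/L
Convert: 0.3495 mg/L × 1000 = 349.5 µg/L

350 µg/L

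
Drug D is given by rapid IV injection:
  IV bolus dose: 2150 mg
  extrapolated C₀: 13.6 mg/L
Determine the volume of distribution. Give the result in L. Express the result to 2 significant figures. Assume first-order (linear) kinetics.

160 L

Vd = Dose / C₀ = 2150 / 13.6 = 158.1 L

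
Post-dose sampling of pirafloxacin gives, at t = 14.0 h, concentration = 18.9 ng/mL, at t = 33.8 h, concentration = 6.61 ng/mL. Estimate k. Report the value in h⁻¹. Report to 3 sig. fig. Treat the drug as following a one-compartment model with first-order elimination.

0.0531 h⁻¹

k = ln(C₁/C₂) / (t₂ − t₁) = ln(18.9/6.61) / (33.8 − 14.0)
  = 1.051 / 19.80 = 0.05308 h⁻¹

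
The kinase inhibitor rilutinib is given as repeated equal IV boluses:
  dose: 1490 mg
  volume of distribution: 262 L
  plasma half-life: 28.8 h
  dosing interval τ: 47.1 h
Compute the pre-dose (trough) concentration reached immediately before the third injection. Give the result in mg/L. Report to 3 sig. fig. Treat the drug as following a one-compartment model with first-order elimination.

2.42 mg/L

C₀ per dose = Dose / Vd = 1490 / 262 = 5.687 mg/L
k = ln2 / t½ = 0.693147 / 28.8 = 0.02407 h⁻¹
Fraction remaining after one interval: r = e^(−kτ) = e^(−0.02407 × 47.1) = 0.3218
Before dose 3, 2 doses have been given (aged 1τ, 2τ).
C_trough = C₀ × (r + r²) = 5.687 × (0.3218 + 0.1036) = 2.419 mg/L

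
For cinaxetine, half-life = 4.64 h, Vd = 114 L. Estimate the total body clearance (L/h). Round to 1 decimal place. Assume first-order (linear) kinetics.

17.0 L/h

k = ln2 / t½ = 0.693147 / 4.64 = 0.1494 h⁻¹
CL = k × Vd = 0.1494 × 114 = 17.03 L/h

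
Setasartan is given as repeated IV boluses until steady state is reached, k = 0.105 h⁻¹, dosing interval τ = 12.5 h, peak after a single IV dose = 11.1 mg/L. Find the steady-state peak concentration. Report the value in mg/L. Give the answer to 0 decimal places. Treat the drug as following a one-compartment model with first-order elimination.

15 mg/L

e^(−kτ) = e^(−0.1050 × 12.5) = 0.2691
Accumulation ratio R = 1 / (1 − e^(−kτ)) = 1 / (1 − 0.2691) = 1.368
Steady-state peak = C₀ × R = 11.1 × 1.368 = 15.18 mg/L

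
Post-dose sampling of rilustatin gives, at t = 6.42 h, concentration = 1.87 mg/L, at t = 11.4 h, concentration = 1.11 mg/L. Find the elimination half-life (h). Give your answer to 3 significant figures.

6.62 h

k = ln(C₁/C₂) / (t₂ − t₁) = ln(1.87/1.11) / (11.4 − 6.42)
  = 0.5216 / 4.980 = 0.1047 h⁻¹
t½ = ln2 / k = 0.693147 / 0.1047 = 6.620 h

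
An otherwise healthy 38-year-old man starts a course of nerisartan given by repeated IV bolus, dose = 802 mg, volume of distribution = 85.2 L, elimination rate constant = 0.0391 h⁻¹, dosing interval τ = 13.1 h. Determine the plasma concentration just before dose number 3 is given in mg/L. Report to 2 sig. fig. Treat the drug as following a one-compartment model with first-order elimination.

C₀ per dose = Dose / Vd = 802 / 85.2 = 9.413 mg/L
Fraction remaining after one interval: r = e^(−kτ) = e^(−0.03910 × 13.1) = 0.5992
Before dose 3, 2 doses have been given (aged 1τ, 2τ).
C_trough = C₀ × (r + r²) = 9.413 × (0.5992 + 0.3590) = 9.020 mg/L

9.0 mg/L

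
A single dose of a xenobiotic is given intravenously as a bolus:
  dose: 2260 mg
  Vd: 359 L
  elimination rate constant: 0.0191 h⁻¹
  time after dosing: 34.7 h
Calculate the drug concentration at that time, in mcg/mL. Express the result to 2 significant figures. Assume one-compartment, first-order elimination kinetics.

3.2 mcg/mL

C₀ = Dose / Vd = 2260 / 359 = 6.295 mg/L
C = C₀ · e^(−k·t) = 6.295 × e^(−0.01910 × 34.7)
  = 6.295 × 0.5154 = 3.244 mg/L
(3.244 mg/L = 3.244 mcg/mL)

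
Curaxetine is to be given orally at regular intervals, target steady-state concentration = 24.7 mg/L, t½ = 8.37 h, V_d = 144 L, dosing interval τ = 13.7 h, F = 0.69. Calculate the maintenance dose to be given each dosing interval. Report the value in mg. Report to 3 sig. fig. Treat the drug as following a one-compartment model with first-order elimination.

k = ln2 / t½ = 0.693147 / 8.37 = 0.08281 h⁻¹
CL = k × Vd = 0.08281 × 144 = 11.92 L/h
At steady state, F × (Dose/τ) = Css × CL.
Dose = Css × CL × τ / F = 24.7 × 11.92 × 13.7 / 0.69 = 5846 mg

5850 mg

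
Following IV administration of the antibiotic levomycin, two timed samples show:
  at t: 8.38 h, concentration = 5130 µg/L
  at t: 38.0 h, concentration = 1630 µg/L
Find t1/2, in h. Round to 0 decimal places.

k = ln(C₁/C₂) / (t₂ − t₁) = ln(5130/1630) / (38.0 − 8.38)
  = 1.147 / 29.62 = 0.03872 h⁻¹
t½ = ln2 / k = 0.693147 / 0.03872 = 17.90 h

18 h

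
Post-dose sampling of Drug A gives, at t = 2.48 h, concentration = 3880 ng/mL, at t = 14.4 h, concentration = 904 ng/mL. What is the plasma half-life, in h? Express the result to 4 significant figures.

5.672 h

k = ln(C₁/C₂) / (t₂ − t₁) = ln(3880/904) / (14.4 − 2.48)
  = 1.457 / 11.92 = 0.1222 h⁻¹
t½ = ln2 / k = 0.693147 / 0.1222 = 5.672 h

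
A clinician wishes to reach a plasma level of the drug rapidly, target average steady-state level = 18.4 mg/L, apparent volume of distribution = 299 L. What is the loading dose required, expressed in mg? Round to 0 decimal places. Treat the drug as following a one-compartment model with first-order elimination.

LD = Css × Vd = 18.4 × 299 = 5502 mg

5502 mg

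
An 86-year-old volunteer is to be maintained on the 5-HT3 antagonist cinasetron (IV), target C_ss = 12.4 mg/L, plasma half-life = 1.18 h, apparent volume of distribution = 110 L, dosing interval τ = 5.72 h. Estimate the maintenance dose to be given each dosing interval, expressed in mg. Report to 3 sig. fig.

k = ln2 / t½ = 0.693147 / 1.18 = 0.5874 h⁻¹
CL = k × Vd = 0.5874 × 110 = 64.61 L/h
At steady state, Dose/τ = Css × CL.
Dose = Css × CL × τ = 12.4 × 64.61 × 5.72 = 4583 mg

4580 mg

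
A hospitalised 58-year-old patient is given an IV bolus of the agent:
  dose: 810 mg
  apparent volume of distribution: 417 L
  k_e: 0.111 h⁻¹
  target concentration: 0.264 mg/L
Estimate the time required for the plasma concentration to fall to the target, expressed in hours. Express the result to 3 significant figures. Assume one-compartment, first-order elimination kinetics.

18.0 h

C₀ = Dose / Vd = 810.0 / 417 = 1.942 mg/L
t = ln(C₀ / C) / k = ln(1.942 / 0.264) / 0.1110
  = ln(7.356) / 0.1110 = 1.996 / 0.1110 = 17.98 h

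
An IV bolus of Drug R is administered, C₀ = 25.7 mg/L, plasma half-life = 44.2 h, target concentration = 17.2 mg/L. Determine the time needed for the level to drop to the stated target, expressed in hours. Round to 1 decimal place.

k = ln2 / t½ = 0.693147 / 44.2 = 0.01568 h⁻¹
t = ln(C₀ / C) / k = ln(25.70 / 17.2) / 0.01568
  = ln(1.494) / 0.01568 = 0.4015 / 0.01568 = 25.61 h

25.6 h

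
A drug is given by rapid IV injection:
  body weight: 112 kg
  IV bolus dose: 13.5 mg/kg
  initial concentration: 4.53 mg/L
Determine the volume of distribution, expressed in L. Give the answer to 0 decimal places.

Dose = 13.5 × 112 = 1512 mg
Vd = Dose / C₀ = 1512 / 4.53 = 333.8 L

334 L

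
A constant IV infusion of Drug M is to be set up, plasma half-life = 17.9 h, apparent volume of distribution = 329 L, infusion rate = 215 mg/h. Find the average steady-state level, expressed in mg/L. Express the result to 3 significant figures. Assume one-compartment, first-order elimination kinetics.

16.9 mg/L

k = ln2 / t½ = 0.693147 / 17.9 = 0.03872 h⁻¹
CL = k × Vd = 0.03872 × 329 = 12.74 L/h
At steady state Css = R₀ / CL = 215 / 12.74 = 16.88 mg/L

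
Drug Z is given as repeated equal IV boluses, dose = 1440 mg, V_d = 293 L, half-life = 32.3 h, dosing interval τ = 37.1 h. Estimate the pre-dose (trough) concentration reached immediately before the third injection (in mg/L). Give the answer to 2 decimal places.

3.22 mg/L

C₀ per dose = Dose / Vd = 1440 / 293 = 4.915 mg/L
k = ln2 / t½ = 0.693147 / 32.3 = 0.02146 h⁻¹
Fraction remaining after one interval: r = e^(−kτ) = e^(−0.02146 × 37.1) = 0.4511
Before dose 3, 2 doses have been given (aged 1τ, 2τ).
C_trough = C₀ × (r + r²) = 4.915 × (0.4511 + 0.2035) = 3.217 mg/L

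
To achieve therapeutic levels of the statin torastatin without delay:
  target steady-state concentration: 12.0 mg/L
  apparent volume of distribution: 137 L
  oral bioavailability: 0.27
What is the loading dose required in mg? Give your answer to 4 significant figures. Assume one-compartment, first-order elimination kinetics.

LD = Css × Vd / F = 12.0 × 137 / 0.27 = 6089 mg

6089 mg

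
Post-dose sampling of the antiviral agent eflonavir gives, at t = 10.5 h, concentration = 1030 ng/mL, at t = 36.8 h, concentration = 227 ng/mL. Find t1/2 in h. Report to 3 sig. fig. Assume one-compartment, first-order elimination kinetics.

12.1 h

k = ln(C₁/C₂) / (t₂ − t₁) = ln(1030/227) / (36.8 − 10.5)
  = 1.512 / 26.30 = 0.05749 h⁻¹
t½ = ln2 / k = 0.693147 / 0.05749 = 12.06 h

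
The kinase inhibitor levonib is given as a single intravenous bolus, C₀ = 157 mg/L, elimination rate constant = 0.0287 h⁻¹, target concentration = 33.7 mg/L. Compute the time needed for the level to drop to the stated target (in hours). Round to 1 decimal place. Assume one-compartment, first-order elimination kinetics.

53.6 h

t = ln(C₀ / C) / k = ln(157.0 / 33.7) / 0.02870
  = ln(4.659) / 0.02870 = 1.539 / 0.02870 = 53.62 h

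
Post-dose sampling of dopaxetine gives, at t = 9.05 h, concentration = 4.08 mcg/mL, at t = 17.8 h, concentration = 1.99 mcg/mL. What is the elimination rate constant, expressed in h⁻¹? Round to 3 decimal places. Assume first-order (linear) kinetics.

0.082 h⁻¹

k = ln(C₁/C₂) / (t₂ − t₁) = ln(4.08/1.99) / (17.8 − 9.05)
  = 0.7180 / 8.750 = 0.08206 h⁻¹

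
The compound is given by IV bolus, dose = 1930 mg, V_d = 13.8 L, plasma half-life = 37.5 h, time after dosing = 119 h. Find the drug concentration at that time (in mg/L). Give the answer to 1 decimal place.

15.5 mg/L

C₀ = Dose / Vd = 1930 / 13.8 = 139.9 mg/L
k = ln2 / t½ = 0.693147 / 37.5 = 0.01848 h⁻¹
C = C₀ · e^(−k·t) = 139.9 × e^(−0.01848 × 119)
  = 139.9 × 0.1109 = 15.51 mg/L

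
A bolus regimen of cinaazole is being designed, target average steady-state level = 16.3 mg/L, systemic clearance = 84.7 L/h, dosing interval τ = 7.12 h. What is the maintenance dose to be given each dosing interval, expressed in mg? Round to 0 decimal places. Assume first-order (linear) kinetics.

At steady state, Dose/τ = Css × CL.
Dose = Css × CL × τ = 16.3 × 84.70 × 7.12 = 9830 mg

9830 mg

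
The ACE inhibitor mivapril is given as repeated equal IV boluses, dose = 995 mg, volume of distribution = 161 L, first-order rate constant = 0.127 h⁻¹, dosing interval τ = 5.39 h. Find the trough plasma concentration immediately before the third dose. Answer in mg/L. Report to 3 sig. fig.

C₀ per dose = Dose / Vd = 995 / 161 = 6.180 mg/L
Fraction remaining after one interval: r = e^(−kτ) = e^(−0.1270 × 5.39) = 0.5043
Before dose 3, 2 doses have been given (aged 1τ, 2τ).
C_trough = C₀ × (r + r²) = 6.180 × (0.5043 + 0.2543) = 4.688 mg/L

4.69 mg/L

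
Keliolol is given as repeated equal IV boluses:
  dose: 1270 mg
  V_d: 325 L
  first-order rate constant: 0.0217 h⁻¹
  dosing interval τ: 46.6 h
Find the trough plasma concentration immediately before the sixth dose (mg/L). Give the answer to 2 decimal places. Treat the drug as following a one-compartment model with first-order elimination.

C₀ per dose = Dose / Vd = 1270 / 325 = 3.908 mg/L
Fraction remaining after one interval: r = e^(−kτ) = e^(−0.02170 × 46.6) = 0.3638
Before dose 6, 5 doses have been given (aged 1τ, 2τ, 3τ, 4τ, 5τ).
C_trough = C₀ × (r + r² + … + r^5) = C₀ × r(1−r^5)/(1−r)
        = 3.908 × 0.3638 × (1 − 0.006373) / (1 − 0.3638) = 2.220 mg/L

2.22 mg/L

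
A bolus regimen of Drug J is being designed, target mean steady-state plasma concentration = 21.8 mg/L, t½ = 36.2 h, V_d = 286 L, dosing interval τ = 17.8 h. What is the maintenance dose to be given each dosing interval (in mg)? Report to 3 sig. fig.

2130 mg

k = ln2 / t½ = 0.693147 / 36.2 = 0.01915 h⁻¹
CL = k × Vd = 0.01915 × 286 = 5.477 L/h
At steady state, Dose/τ = Css × CL.
Dose = Css × CL × τ = 21.8 × 5.477 × 17.8 = 2125 mg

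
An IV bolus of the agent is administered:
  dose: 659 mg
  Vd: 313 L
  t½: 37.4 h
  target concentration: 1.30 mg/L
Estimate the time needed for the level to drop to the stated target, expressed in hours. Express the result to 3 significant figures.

26.0 h

C₀ = Dose / Vd = 659.0 / 313 = 2.105 mg/L
k = ln2 / t½ = 0.693147 / 37.4 = 0.01853 h⁻¹
t = ln(C₀ / C) / k = ln(2.105 / 1.30) / 0.01853
  = ln(1.619) / 0.01853 = 0.4818 / 0.01853 = 26.00 h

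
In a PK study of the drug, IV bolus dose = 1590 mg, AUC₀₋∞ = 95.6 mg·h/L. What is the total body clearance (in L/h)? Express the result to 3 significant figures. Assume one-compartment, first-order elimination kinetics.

CL = Dose / AUC = 1590 / 95.6 = 16.63 L/h

16.6 L/h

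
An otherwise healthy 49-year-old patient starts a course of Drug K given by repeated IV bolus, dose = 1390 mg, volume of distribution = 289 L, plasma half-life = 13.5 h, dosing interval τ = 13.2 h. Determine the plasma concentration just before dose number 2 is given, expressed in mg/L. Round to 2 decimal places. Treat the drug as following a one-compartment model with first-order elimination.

C₀ per dose = Dose / Vd = 1390 / 289 = 4.810 mg/L
k = ln2 / t½ = 0.693147 / 13.5 = 0.05134 h⁻¹
Fraction remaining after one interval: r = e^(−kτ) = e^(−0.05134 × 13.2) = 0.5078
Before dose 2, 1 dose has been given (aged 1τ).
C_trough = C₀ × r = 4.810 × 0.5078 = 2.443 mg/L

2.44 mg/L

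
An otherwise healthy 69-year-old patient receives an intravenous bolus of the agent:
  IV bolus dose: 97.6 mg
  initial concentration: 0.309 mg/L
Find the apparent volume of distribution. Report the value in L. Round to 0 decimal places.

316 L

Vd = Dose / C₀ = 97.60 / 0.309 = 315.9 L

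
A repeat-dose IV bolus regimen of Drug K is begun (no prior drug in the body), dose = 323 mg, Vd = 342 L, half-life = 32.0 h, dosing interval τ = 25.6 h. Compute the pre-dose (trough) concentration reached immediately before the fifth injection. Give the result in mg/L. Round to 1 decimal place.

1.1 mg/L

C₀ per dose = Dose / Vd = 323 / 342 = 0.9444 mg/L
k = ln2 / t½ = 0.693147 / 32.0 = 0.02166 h⁻¹
Fraction remaining after one interval: r = e^(−kτ) = e^(−0.02166 × 25.6) = 0.5744
Before dose 5, 4 doses have been given (aged 1τ, 2τ, 3τ, 4τ).
C_trough = C₀ × (r + r² + … + r^4) = C₀ × r(1−r^4)/(1−r)
        = 0.9444 × 0.5744 × (1 − 0.1089) / (1 − 0.5744) = 1.136 mg/L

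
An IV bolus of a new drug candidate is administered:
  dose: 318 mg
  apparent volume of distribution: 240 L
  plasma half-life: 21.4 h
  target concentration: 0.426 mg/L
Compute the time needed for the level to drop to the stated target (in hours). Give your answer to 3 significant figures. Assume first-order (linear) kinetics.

C₀ = Dose / Vd = 318.0 / 240 = 1.325 mg/L
k = ln2 / t½ = 0.693147 / 21.4 = 0.03239 h⁻¹
t = ln(C₀ / C) / k = ln(1.325 / 0.426) / 0.03239
  = ln(3.110) / 0.03239 = 1.135 / 0.03239 = 35.04 h

35.0 h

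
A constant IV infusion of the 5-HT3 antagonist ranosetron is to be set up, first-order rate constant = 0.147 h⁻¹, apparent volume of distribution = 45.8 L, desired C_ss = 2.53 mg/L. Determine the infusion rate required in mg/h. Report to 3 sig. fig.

17.0 mg/h

CL = k × Vd = 0.1470 × 45.8 = 6.733 L/h
At steady state, infusion rate R₀ = Css × CL = 2.53 × 6.733 = 17.03 mg/h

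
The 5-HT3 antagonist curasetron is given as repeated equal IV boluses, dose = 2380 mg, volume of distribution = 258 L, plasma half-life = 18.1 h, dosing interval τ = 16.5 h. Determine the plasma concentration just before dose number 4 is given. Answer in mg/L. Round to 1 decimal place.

8.9 mg/L

C₀ per dose = Dose / Vd = 2380 / 258 = 9.225 mg/L
k = ln2 / t½ = 0.693147 / 18.1 = 0.03830 h⁻¹
Fraction remaining after one interval: r = e^(−kτ) = e^(−0.03830 × 16.5) = 0.5316
Before dose 4, 3 doses have been given (aged 1τ, 2τ, 3τ).
C_trough = C₀ × (r + r² + … + r^3) = C₀ × r(1−r^3)/(1−r)
        = 9.225 × 0.5316 × (1 − 0.1502) / (1 − 0.5316) = 8.897 mg/L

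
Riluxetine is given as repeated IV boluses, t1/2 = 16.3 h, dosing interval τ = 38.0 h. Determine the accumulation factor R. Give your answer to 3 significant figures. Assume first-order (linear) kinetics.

1.25

k = ln2 / t½ = 0.693147 / 16.3 = 0.04252 h⁻¹
e^(−kτ) = e^(−0.04252 × 38.0) = 0.1987
Accumulation ratio R = 1 / (1 − e^(−kτ)) = 1 / (1 − 0.1987) = 1.248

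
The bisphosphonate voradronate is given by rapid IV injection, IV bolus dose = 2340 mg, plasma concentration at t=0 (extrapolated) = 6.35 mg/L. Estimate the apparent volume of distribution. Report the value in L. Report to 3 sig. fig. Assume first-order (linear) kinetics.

Vd = Dose / C₀ = 2340 / 6.35 = 368.5 L

369 L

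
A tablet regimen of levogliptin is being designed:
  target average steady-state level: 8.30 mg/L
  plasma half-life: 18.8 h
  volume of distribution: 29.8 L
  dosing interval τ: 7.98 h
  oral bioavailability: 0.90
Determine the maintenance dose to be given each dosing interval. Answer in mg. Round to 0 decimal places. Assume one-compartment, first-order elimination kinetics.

81 mg

k = ln2 / t½ = 0.693147 / 18.8 = 0.03687 h⁻¹
CL = k × Vd = 0.03687 × 29.8 = 1.099 L/h
At steady state, F × (Dose/τ) = Css × CL.
Dose = Css × CL × τ / F = 8.30 × 1.099 × 7.98 / 0.90 = 80.88 mg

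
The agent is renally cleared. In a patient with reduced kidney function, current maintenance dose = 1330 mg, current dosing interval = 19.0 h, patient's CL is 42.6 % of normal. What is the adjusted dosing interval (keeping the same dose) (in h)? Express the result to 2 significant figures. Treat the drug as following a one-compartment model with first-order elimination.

45 h

To keep the same average steady-state level, dosing rate must scale with clearance.
CL ratio = 42.6 / 100 = 0.4260
New interval (same dose) = 19.0 / 0.4260 = 44.60 h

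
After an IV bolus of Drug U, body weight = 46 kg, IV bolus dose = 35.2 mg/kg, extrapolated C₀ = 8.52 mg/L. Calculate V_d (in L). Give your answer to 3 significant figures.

190 L

Dose = 35.2 × 46 = 1619 mg
Vd = Dose / C₀ = 1619 / 8.52 = 190.0 L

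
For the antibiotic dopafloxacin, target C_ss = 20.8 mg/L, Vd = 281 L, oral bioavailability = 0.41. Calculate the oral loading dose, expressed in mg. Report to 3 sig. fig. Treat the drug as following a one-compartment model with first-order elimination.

LD = Css × Vd / F = 20.8 × 281 / 0.41 = 14260 mg

14300 mg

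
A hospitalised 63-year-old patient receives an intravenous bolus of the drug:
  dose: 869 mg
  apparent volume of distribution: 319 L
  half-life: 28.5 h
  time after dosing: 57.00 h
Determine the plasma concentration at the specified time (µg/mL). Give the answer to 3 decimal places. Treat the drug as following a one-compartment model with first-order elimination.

C₀ = Dose / Vd = 869.0 / 319 = 2.724 mg/L
k = ln2 / t½ = 0.693147 / 28.5 = 0.02432 h⁻¹
t / t½ = 57.00 / 28.5 = 2 half-lives
C = C₀ × (1/2)^2 = 2.724 × 0.2500 = 0.6810 mg/L
(0.6810 mg/L = 0.6810 µg/mL)

0.681 µg/mL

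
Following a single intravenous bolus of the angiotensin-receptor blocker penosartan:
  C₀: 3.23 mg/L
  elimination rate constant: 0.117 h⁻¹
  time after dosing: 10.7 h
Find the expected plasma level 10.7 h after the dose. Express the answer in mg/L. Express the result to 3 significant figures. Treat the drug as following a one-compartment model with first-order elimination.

0.924 mg/L

C = C₀ · e^(−k·t) = 3.230 × e^(−0.1170 × 10.7)
  = 3.230 × 0.2860 = 0.9238 mg/L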